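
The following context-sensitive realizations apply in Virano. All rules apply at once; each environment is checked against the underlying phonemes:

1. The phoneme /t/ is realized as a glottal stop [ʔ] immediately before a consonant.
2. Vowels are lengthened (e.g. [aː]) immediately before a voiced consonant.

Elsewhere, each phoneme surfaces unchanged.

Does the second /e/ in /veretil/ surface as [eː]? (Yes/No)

/e/ (between /r/ and /t/) is in the target of rule 2 but the environment (before a voiced consonant) is not met → [e].
The actual realization is [e], not [eː].

No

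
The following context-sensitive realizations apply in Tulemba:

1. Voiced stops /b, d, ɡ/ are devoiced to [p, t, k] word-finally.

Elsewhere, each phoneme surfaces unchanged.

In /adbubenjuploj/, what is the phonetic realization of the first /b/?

/b/ (between /d/ and /u/) is in the target of rule 1 but the environment (word-finally) is not met → [b].

[b]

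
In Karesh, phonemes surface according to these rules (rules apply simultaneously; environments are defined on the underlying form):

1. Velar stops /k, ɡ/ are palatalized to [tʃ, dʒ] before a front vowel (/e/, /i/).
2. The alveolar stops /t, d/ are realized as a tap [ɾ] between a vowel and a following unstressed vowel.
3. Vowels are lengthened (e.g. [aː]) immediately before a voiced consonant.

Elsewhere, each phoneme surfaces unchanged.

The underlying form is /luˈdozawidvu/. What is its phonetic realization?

Rule 3 applies to /u/ (between /l/ and /d/: before a voiced consonant) → [uː].
/d/ (between /u/ and /o/) is in the target of rule 2 but the environment (between a vowel and a following unstressed vowel) is not met → [d].
/o/ (between /d/ and /z/) occurs before a voiced consonant → [oː] by rule 3.
/a/ meets the environment for rule 3 (before a voiced consonant) → [aː].
/i/ (between /w/ and /d/) occurs before a voiced consonant → [iː] by rule 3.
/d/ (between /i/ and /v/) fails the environment for rule 2, so it stays [d].
/u/ (word-final) fails the environment for rule 3, so it stays [u].

[luːˈdoːzaːwiːdvu]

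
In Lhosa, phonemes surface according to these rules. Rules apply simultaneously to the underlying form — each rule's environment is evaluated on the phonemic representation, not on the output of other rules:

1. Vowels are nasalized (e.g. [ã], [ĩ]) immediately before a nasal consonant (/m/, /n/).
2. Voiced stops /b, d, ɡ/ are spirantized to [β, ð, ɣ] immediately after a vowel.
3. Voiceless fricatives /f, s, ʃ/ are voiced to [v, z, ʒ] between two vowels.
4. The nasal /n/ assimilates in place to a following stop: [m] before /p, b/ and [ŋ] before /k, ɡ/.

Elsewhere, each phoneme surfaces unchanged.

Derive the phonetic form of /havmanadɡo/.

[havmãnaðɡo]

/a/ (between /h/ and /v/): rule 1 targets it, but not before a nasal consonant → unchanged [a].
/a/ (between /m/ and /n/) occurs before a nasal consonant → [ã] by rule 1.
/n/ (between /a/ and /a/) is in the target of rule 4 but the environment (before a labial or velar stop) is not met → [n].
/a/ (between /n/ and /d/) fails the environment for rule 1, so it stays [a].
/d/ meets the environment for rule 2 (immediately after a vowel) → [ð].
/ɡ/ (between /d/ and /o/): rule 2 targets it, but not immediately after a vowel → unchanged [ɡ].
/o/ — word-final; rule 1 does not apply here → [o].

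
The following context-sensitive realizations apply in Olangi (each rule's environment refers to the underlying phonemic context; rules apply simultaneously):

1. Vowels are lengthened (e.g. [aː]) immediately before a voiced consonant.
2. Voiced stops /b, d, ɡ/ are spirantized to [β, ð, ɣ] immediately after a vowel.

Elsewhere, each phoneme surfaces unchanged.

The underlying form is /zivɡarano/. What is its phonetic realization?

[ziːvɡaːraːno]

/z/ stays [z].
/i/ — between /z/ and /v/, before a voiced consonant — surfaces as [iː] (rule 1).
/v/ (between /i/ and /ɡ/): no rule targets it → [v].
/ɡ/ (between /v/ and /a/) is in the target of rule 2 but the environment (immediately after a vowel) is not met → [ɡ].
/a/ (between /ɡ/ and /r/) occurs before a voiced consonant → [aː] by rule 1.
/r/ (between /a/ and /a/) is unaffected → [r].
/a/ meets the environment for rule 1 (before a voiced consonant) → [aː].
/n/ (between /a/ and /o/) is unaffected → [n].
/o/ (word-final) fails the environment for rule 1, so it stays [o].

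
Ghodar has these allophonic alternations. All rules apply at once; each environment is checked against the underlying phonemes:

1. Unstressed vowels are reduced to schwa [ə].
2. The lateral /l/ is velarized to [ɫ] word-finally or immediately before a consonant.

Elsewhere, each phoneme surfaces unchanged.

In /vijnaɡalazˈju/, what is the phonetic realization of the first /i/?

/i/ meets the environment for rule 1 (in an unstressed syllable) → [ə].

[ə]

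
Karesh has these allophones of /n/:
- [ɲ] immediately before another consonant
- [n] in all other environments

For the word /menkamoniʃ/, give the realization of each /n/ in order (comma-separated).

Occurrence 1 (position 3): immediately before another consonant → [ɲ].
Occurrence 2 (position 8): no conditioning environment matches → elsewhere allophone [n].

[ɲ], [n]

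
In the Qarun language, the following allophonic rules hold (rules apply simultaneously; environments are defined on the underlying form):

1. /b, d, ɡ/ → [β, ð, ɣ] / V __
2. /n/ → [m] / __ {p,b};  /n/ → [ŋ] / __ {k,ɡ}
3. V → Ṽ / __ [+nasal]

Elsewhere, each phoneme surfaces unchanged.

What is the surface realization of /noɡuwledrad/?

/n/ (word-initial) is in the target of rule 2 but the environment (before a labial or velar stop) is not met → [n].
/o/ (between /n/ and /ɡ/): rule 3 targets it, but not before a nasal consonant → unchanged [o].
/ɡ/ (between /o/ and /u/) occurs immediately after a vowel → [ɣ] by rule 1.
/u/ — between /ɡ/ and /w/; rule 3 does not apply here → [u].
/w/ — not in any rule's target class → [w].
/l/ stays [l].
/e/ — between /l/ and /d/; rule 3 does not apply here → [e].
/d/ meets the environment for rule 1 (immediately after a vowel) → [ð].
/r/ (between /d/ and /a/): no rule targets it → [r].
/a/ (between /r/ and /d/) is in the target of rule 3 but the environment (before a nasal consonant) is not met → [a].
Rule 1 applies to /d/ (word-final: immediately after a vowel) → [ð].

[noɣuwleðrað]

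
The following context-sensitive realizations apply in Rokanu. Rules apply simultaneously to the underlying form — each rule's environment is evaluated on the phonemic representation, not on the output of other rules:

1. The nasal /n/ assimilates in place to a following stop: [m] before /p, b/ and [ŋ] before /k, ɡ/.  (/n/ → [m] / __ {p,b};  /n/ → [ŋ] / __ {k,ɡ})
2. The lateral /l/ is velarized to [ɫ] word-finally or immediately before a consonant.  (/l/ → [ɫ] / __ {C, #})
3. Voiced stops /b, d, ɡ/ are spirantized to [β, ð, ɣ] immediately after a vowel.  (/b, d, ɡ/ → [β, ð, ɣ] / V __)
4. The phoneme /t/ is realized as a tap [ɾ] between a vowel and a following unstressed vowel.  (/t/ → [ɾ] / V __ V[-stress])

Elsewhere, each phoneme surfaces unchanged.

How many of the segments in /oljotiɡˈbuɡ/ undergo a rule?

Segments that undergo a rule: /l/ → [ɫ] (rule 2); /t/ → [ɾ] (rule 4); /ɡ/ → [ɣ] (rule 3); /ɡ/ → [ɣ] (rule 3).
All other segments surface unchanged.

4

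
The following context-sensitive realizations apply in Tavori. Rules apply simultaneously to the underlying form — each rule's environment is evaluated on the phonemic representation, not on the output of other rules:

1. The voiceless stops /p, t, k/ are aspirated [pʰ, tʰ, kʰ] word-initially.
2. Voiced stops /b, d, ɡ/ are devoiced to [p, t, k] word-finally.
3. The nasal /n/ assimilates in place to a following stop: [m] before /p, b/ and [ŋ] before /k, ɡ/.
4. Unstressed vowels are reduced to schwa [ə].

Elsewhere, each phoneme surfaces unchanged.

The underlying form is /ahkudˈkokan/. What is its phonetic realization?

/a/ (word-initial) occurs in an unstressed syllable → [ə] by rule 4.
/k/ (between /h/ and /u/) fails the environment for rule 1, so it stays [k].
/u/ — between /k/ and /d/, in an unstressed syllable — surfaces as [ə] (rule 4).
/d/ (between /u/ and /k/) is in the target of rule 2 but the environment (word-finally) is not met → [d].
/k/ (between /d/ and /o/) fails the environment for rule 1, so it stays [k].
/o/ (between /k/ and /k/) is in the target of rule 4 but the environment (in an unstressed syllable) is not met → [o].
/k/ (between /o/ and /a/) fails the environment for rule 1, so it stays [k].
/a/ meets the environment for rule 4 (in an unstressed syllable) → [ə].
/n/ (word-final): rule 3 targets it, but not before a labial or velar stop → unchanged [n].

[əhkədˈkokən]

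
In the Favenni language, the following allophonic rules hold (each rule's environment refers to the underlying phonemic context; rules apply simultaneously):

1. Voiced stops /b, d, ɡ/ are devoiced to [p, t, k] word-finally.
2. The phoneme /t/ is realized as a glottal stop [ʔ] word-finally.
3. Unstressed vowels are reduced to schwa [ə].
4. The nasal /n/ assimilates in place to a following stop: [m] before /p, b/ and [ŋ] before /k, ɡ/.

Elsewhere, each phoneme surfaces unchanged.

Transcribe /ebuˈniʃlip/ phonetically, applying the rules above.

/e/ (word-initial) occurs in an unstressed syllable → [ə] by rule 3.
/b/ — between /e/ and /u/; rule 1 does not apply here → [b].
/u/ meets the environment for rule 3 (in an unstressed syllable) → [ə].
/n/ (between /u/ and /i/) fails the environment for rule 4, so it stays [n].
/i/ — between /n/ and /ʃ/; rule 3 does not apply here → [i].
/i/ meets the environment for rule 3 (in an unstressed syllable) → [ə].

[əbəˈniʃləp]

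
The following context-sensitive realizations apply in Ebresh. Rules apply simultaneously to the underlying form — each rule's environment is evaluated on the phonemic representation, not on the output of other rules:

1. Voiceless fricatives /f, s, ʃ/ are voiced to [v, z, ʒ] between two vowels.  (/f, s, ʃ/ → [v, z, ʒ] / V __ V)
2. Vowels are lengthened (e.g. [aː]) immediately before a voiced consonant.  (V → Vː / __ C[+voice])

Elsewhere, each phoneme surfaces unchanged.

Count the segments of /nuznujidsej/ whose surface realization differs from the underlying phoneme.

Segments that undergo a rule: /u/ → [uː] (rule 2); /u/ → [uː] (rule 2); /i/ → [iː] (rule 2); /e/ → [eː] (rule 2).
All other segments surface unchanged.

4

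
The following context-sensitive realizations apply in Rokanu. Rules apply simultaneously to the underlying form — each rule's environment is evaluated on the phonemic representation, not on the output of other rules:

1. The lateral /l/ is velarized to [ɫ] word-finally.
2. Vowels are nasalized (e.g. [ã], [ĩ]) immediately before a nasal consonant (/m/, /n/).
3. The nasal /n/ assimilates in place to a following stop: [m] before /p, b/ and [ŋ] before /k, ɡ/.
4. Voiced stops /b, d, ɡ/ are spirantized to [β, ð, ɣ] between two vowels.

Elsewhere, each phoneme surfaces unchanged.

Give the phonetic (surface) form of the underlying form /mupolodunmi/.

/m/ stays [m].
/u/ (between /m/ and /p/) is in the target of rule 2 but the environment (before a nasal consonant) is not met → [u].
/p/ (between /u/ and /o/) is unaffected → [p].
/o/ (between /p/ and /l/) fails the environment for rule 2, so it stays [o].
/l/ (between /o/ and /o/) fails the environment for rule 1, so it stays [l].
/o/ — between /l/ and /d/; rule 2 does not apply here → [o].
Rule 4 applies to /d/ (between /o/ and /u/: between two vowels) → [ð].
/u/ — between /d/ and /n/, before a nasal consonant — surfaces as [ũ] (rule 2).
/n/ (between /u/ and /m/) fails the environment for rule 3, so it stays [n].
/m/ — not in any rule's target class → [m].
/i/ (word-final): rule 2 targets it, but not before a nasal consonant → unchanged [i].

[mupoloðũnmi]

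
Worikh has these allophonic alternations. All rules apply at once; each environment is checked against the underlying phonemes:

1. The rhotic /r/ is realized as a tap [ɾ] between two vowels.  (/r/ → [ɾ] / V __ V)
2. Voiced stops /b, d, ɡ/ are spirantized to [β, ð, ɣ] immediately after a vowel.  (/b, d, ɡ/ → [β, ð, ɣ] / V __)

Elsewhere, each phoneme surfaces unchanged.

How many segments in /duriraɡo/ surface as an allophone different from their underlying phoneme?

3

Segments that undergo a rule: /r/ → [ɾ] (rule 1); /r/ → [ɾ] (rule 1); /ɡ/ → [ɣ] (rule 2).
All other segments surface unchanged.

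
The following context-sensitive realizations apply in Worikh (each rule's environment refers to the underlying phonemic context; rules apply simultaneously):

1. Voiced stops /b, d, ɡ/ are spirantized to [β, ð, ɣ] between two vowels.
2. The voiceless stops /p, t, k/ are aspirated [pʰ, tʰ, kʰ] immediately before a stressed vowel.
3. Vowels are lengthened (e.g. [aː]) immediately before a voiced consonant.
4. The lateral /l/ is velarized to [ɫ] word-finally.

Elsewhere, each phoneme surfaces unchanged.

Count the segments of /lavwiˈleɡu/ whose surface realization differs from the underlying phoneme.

4

Segments that undergo a rule: /a/ → [aː] (rule 3); /i/ → [iː] (rule 3); /e/ → [eː] (rule 3); /ɡ/ → [ɣ] (rule 1).
All other segments surface unchanged.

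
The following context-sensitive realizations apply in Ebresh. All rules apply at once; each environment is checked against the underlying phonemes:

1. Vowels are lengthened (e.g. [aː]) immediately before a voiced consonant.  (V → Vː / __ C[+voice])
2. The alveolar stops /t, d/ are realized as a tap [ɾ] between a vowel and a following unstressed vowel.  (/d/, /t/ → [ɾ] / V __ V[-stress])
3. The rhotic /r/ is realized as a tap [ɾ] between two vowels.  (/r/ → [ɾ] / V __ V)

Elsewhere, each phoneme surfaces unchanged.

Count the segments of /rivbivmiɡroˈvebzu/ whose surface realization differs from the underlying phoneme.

5

Segments that undergo a rule: /i/ → [iː] (rule 1); /i/ → [iː] (rule 1); /i/ → [iː] (rule 1); /o/ → [oː] (rule 1); /e/ → [eː] (rule 1).
All other segments surface unchanged.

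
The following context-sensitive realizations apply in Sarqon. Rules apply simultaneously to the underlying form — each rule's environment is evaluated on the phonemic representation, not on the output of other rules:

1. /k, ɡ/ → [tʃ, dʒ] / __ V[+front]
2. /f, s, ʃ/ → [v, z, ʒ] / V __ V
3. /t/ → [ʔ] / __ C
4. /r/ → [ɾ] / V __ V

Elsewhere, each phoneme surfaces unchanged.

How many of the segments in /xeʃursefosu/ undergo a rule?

3

Segments that undergo a rule: /ʃ/ → [ʒ] (rule 2); /f/ → [v] (rule 2); /s/ → [z] (rule 2).
All other segments surface unchanged.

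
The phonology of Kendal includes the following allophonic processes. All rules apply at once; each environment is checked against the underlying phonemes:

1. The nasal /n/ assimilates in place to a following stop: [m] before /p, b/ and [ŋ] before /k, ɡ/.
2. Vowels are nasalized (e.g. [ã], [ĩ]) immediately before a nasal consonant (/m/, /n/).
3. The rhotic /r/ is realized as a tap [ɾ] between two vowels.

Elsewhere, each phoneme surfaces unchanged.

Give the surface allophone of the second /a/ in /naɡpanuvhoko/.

Rule 2 applies to /a/ (between /p/ and /n/: before a nasal consonant) → [ã].

[ã]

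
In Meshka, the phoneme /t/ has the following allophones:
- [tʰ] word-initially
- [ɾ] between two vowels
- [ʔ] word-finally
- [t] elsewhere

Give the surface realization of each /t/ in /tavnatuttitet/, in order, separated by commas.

Occurrence 1 (position 1): word-initially → [tʰ].
Occurrence 2 (position 6): between two vowels → [ɾ].
Occurrence 3 (position 8): no conditioning environment matches → elsewhere allophone [t].
Occurrence 4 (position 9): no conditioning environment matches → elsewhere allophone [t].
Occurrence 5 (position 11): between two vowels → [ɾ].
Occurrence 6 (position 13): word-finally → [ʔ].

[tʰ], [ɾ], [t], [t], [ɾ], [ʔ]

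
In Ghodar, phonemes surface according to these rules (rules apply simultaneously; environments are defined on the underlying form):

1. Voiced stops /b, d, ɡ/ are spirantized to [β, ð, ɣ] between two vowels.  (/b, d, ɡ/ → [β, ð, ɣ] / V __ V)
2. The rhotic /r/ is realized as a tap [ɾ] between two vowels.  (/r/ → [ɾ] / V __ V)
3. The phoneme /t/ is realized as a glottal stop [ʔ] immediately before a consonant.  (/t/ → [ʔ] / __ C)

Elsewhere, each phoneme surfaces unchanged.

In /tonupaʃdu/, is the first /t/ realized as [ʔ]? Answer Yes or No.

No

/t/ (word-initial) is in the target of rule 3 but the environment (immediately before a consonant) is not met → [t].
The actual realization is [t], not [ʔ].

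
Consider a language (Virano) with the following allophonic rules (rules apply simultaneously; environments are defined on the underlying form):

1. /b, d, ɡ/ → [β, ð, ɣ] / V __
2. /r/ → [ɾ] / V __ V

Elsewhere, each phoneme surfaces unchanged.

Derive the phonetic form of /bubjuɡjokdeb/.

/b/ (word-initial) is in the target of rule 1 but the environment (immediately after a vowel) is not met → [b].
/u/ (between /b/ and /b/) is unaffected → [u].
/b/ (between /u/ and /j/) occurs immediately after a vowel → [β] by rule 1.
/j/ — not in any rule's target class → [j].
/u/ — not in any rule's target class → [u].
/ɡ/ — between /u/ and /j/, immediately after a vowel — surfaces as [ɣ] (rule 1).
/j/ stays [j].
/o/ (between /j/ and /k/) is unaffected → [o].
/k/ (between /o/ and /d/) is unaffected → [k].
/d/ (between /k/ and /e/) fails the environment for rule 1, so it stays [d].
/e/ stays [e].
/b/ — word-final, immediately after a vowel — surfaces as [β] (rule 1).

[buβjuɣjokdeβ]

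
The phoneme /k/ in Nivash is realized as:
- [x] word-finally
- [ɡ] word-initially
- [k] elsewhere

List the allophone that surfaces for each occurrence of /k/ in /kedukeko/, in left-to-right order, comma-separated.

Occurrence 1 (position 1): word-initially → [ɡ].
Occurrence 2 (position 5): no conditioning environment matches → elsewhere allophone [k].
Occurrence 3 (position 7): no conditioning environment matches → elsewhere allophone [k].

[ɡ], [k], [k]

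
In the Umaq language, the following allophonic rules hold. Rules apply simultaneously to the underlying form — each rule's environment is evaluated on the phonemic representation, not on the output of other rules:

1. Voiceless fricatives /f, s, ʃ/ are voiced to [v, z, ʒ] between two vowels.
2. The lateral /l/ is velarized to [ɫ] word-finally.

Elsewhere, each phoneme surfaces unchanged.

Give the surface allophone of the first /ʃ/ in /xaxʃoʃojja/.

[ʃ]

/ʃ/ — between /x/ and /o/; rule 1 does not apply here → [ʃ].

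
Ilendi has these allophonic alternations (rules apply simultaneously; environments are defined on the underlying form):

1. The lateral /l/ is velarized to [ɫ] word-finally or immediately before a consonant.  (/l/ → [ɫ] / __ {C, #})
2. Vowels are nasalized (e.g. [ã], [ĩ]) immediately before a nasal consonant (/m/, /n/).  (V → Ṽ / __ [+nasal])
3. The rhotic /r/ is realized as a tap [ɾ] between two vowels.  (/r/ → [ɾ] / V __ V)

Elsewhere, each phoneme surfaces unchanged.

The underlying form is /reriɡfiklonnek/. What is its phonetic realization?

/r/ (word-initial): rule 3 targets it, but not between two vowels → unchanged [r].
/e/ (between /r/ and /r/) is in the target of rule 2 but the environment (before a nasal consonant) is not met → [e].
Rule 3 applies to /r/ (between /e/ and /i/: between two vowels) → [ɾ].
/i/ (between /r/ and /ɡ/) is in the target of rule 2 but the environment (before a nasal consonant) is not met → [i].
/ɡ/ stays [ɡ].
/f/ stays [f].
/i/ — between /f/ and /k/; rule 2 does not apply here → [i].
/k/ — not in any rule's target class → [k].
/l/ (between /k/ and /o/) is in the target of rule 1 but the environment (word-finally or immediately before a consonant) is not met → [l].
/o/ (between /l/ and /n/): before a nasal consonant, so rule 2 applies → [õ].
/n/ (between /o/ and /n/) is unaffected → [n].
/n/ stays [n].
/e/ (between /n/ and /k/): rule 2 targets it, but not before a nasal consonant → unchanged [e].
/k/ — not in any rule's target class → [k].

[reɾiɡfiklõnnek]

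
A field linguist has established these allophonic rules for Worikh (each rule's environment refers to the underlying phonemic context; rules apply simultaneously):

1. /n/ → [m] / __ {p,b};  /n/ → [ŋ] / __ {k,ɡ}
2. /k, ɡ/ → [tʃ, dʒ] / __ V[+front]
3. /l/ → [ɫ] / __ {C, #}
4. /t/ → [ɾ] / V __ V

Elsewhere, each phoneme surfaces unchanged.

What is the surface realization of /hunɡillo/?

[huŋdʒiɫlo]

/n/ meets the environment for rule 1 (before a labial or velar stop) → [ŋ].
Rule 2 applies to /ɡ/ (between /n/ and /i/: before a front vowel) → [dʒ].
/l/ (between /i/ and /l/) occurs word-finally or immediately before a consonant → [ɫ] by rule 3.
/l/ — between /l/ and /o/; rule 3 does not apply here → [l].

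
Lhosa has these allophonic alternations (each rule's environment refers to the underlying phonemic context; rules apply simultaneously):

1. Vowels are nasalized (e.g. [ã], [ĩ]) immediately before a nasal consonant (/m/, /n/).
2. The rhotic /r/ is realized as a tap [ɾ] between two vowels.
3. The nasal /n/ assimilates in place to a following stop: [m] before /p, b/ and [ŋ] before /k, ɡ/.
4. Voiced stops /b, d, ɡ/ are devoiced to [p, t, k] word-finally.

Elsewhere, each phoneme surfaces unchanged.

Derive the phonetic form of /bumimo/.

/b/ (word-initial) fails the environment for rule 4, so it stays [b].
/u/ meets the environment for rule 1 (before a nasal consonant) → [ũ].
/i/ (between /m/ and /m/) occurs before a nasal consonant → [ĩ] by rule 1.
/o/ (word-final) fails the environment for rule 1, so it stays [o].

[bũmĩmo]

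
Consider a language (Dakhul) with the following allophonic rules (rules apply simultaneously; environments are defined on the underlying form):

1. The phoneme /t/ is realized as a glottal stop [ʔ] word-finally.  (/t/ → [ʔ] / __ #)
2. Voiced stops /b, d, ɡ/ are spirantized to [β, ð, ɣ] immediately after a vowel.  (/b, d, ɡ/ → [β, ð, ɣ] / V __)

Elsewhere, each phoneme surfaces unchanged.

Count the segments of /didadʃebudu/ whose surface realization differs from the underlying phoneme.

Segments that undergo a rule: /d/ → [ð] (rule 2); /d/ → [ð] (rule 2); /b/ → [β] (rule 2); /d/ → [ð] (rule 2).
All other segments surface unchanged.

4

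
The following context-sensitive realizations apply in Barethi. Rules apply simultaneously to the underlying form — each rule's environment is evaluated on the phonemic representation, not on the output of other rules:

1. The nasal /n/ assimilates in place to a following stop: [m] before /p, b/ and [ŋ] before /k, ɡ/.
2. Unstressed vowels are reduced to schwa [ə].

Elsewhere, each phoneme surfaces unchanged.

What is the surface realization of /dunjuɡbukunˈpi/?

[dənjəɡbəkəmˈpi]

/d/ (word-initial): no rule targets it → [d].
Rule 2 applies to /u/ (between /d/ and /n/: in an unstressed syllable) → [ə].
/n/ (between /u/ and /j/) fails the environment for rule 1, so it stays [n].
/j/ stays [j].
/u/ (between /j/ and /ɡ/): in an unstressed syllable, so rule 2 applies → [ə].
/ɡ/ stays [ɡ].
/b/ (between /ɡ/ and /u/): no rule targets it → [b].
/u/ (between /b/ and /k/) occurs in an unstressed syllable → [ə] by rule 2.
/k/ (between /u/ and /u/) is unaffected → [k].
/u/ — between /k/ and /n/, in an unstressed syllable — surfaces as [ə] (rule 2).
/n/ meets the environment for rule 1 (before a labial or velar stop) → [m].
/p/ (between /n/ and /i/): no rule targets it → [p].
/i/ (word-final): rule 2 targets it, but not in an unstressed syllable → unchanged [i].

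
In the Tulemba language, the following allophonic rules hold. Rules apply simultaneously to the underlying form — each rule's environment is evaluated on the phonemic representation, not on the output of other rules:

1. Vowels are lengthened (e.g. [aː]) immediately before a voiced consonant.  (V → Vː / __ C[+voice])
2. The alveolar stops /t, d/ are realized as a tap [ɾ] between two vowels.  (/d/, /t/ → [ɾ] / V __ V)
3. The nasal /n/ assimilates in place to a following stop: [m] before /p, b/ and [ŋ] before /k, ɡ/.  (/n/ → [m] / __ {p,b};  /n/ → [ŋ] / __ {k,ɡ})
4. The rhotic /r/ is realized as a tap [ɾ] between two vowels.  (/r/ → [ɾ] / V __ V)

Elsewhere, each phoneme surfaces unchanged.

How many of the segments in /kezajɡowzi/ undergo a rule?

3

Segments that undergo a rule: /e/ → [eː] (rule 1); /a/ → [aː] (rule 1); /o/ → [oː] (rule 1).
All other segments surface unchanged.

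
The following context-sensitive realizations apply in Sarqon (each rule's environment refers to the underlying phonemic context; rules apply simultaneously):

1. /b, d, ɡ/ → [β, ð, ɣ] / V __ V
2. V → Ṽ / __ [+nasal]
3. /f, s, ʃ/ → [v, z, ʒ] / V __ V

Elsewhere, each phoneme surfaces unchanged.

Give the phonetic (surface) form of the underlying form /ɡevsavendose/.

/ɡ/ (word-initial): rule 1 targets it, but not between two vowels → unchanged [ɡ].
/e/ (between /ɡ/ and /v/) is in the target of rule 2 but the environment (before a nasal consonant) is not met → [e].
/v/ (between /e/ and /s/) is unaffected → [v].
/s/ (between /v/ and /a/): rule 3 targets it, but not between two vowels → unchanged [s].
/a/ (between /s/ and /v/) fails the environment for rule 2, so it stays [a].
/v/ (between /a/ and /e/): no rule targets it → [v].
/e/ — between /v/ and /n/, before a nasal consonant — surfaces as [ẽ] (rule 2).
/n/ — not in any rule's target class → [n].
/d/ (between /n/ and /o/) fails the environment for rule 1, so it stays [d].
/o/ (between /d/ and /s/) fails the environment for rule 2, so it stays [o].
/s/ — between /o/ and /e/, between two vowels — surfaces as [z] (rule 3).
/e/ (word-final) fails the environment for rule 2, so it stays [e].

[ɡevsavẽndoze]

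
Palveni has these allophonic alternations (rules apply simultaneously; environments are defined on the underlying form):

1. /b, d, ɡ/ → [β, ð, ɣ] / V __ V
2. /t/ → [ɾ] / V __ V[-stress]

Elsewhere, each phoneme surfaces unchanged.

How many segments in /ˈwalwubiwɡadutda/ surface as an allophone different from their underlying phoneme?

Segments that undergo a rule: /b/ → [β] (rule 1); /d/ → [ð] (rule 1).
All other segments surface unchanged.

2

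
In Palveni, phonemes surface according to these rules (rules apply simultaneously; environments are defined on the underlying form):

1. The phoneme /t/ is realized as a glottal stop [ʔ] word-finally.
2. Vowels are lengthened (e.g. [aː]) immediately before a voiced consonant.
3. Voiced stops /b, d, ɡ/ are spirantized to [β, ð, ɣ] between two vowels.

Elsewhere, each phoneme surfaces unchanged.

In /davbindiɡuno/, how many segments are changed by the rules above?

5

Segments that undergo a rule: /a/ → [aː] (rule 2); /i/ → [iː] (rule 2); /i/ → [iː] (rule 2); /ɡ/ → [ɣ] (rule 3); /u/ → [uː] (rule 2).
All other segments surface unchanged.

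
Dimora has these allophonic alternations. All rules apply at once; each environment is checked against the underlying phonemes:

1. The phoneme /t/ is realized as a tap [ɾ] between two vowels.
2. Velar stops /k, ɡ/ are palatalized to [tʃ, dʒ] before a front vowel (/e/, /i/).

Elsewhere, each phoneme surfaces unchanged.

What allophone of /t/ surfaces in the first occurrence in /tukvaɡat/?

/t/ (word-initial): rule 1 targets it, but not between two vowels → unchanged [t].

[t]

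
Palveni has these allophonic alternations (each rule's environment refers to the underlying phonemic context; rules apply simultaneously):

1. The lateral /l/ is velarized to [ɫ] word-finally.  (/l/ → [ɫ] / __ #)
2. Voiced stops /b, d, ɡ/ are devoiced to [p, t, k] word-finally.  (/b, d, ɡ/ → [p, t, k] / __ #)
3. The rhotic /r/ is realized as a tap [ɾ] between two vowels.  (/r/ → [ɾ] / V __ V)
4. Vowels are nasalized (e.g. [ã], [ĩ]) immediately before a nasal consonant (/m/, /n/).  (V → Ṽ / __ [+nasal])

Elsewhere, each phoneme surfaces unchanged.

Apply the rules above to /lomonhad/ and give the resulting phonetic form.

[lõmõnhat]

/l/ (word-initial) is in the target of rule 1 but the environment (word-finally) is not met → [l].
/o/ (between /l/ and /m/) occurs before a nasal consonant → [õ] by rule 4.
/m/ (between /o/ and /o/): no rule targets it → [m].
/o/ (between /m/ and /n/) occurs before a nasal consonant → [õ] by rule 4.
/n/ (between /o/ and /h/): no rule targets it → [n].
/h/ stays [h].
/a/ — between /h/ and /d/; rule 4 does not apply here → [a].
/d/ — word-final, word-finally — surfaces as [t] (rule 2).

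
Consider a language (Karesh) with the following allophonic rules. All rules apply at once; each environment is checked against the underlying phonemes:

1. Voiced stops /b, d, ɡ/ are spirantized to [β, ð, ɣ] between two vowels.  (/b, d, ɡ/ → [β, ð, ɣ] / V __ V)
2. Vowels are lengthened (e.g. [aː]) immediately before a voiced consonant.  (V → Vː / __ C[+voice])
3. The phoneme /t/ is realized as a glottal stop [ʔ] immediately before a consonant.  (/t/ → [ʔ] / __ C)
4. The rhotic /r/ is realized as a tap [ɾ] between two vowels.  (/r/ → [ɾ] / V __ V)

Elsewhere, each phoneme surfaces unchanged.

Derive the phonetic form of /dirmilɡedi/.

/d/ (word-initial): rule 1 targets it, but not between two vowels → unchanged [d].
/i/ meets the environment for rule 2 (before a voiced consonant) → [iː].
/r/ (between /i/ and /m/) is in the target of rule 4 but the environment (between two vowels) is not met → [r].
/m/ stays [m].
/i/ (between /m/ and /l/) occurs before a voiced consonant → [iː] by rule 2.
/l/ — not in any rule's target class → [l].
/ɡ/ (between /l/ and /e/) fails the environment for rule 1, so it stays [ɡ].
Rule 2 applies to /e/ (between /ɡ/ and /d/: before a voiced consonant) → [eː].
/d/ (between /e/ and /i/) occurs between two vowels → [ð] by rule 1.
/i/ (word-final): rule 2 targets it, but not before a voiced consonant → unchanged [i].

[diːrmiːlɡeːði]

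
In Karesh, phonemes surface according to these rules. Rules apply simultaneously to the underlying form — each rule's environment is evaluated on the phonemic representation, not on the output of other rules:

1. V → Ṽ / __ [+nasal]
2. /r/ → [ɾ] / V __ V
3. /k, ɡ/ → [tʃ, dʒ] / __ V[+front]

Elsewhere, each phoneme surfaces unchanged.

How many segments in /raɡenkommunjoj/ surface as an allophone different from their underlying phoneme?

Segments that undergo a rule: /ɡ/ → [dʒ] (rule 3); /e/ → [ẽ] (rule 1); /o/ → [õ] (rule 1); /u/ → [ũ] (rule 1).
All other segments surface unchanged.

4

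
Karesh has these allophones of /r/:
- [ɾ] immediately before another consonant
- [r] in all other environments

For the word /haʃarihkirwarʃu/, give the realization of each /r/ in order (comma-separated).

[r], [ɾ], [ɾ]

Occurrence 1 (position 5): no conditioning environment matches → elsewhere allophone [r].
Occurrence 2 (position 10): immediately before another consonant → [ɾ].
Occurrence 3 (position 13): immediately before another consonant → [ɾ].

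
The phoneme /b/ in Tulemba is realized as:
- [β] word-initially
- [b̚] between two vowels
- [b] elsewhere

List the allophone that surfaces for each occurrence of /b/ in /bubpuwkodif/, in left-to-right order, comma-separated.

[β], [b]

Occurrence 1 (position 1): word-initially → [β].
Occurrence 2 (position 3): no conditioning environment matches → elsewhere allophone [b].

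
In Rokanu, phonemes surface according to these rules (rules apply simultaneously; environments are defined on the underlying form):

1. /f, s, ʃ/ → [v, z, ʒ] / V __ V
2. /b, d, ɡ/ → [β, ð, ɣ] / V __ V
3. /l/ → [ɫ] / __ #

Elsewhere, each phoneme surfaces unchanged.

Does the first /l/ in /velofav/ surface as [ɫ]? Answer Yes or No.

/l/ (between /e/ and /o/): rule 3 targets it, but not word-finally → unchanged [l].
The actual realization is [l], not [ɫ].

No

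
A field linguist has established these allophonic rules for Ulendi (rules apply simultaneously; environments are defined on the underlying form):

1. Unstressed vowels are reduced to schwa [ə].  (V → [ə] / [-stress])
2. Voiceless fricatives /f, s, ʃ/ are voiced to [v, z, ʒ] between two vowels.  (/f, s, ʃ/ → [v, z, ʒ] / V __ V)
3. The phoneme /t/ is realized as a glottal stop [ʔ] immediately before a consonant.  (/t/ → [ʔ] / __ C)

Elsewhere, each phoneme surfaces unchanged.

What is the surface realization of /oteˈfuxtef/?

/o/ meets the environment for rule 1 (in an unstressed syllable) → [ə].
/t/ — between /o/ and /e/; rule 3 does not apply here → [t].
/e/ — between /t/ and /f/, in an unstressed syllable — surfaces as [ə] (rule 1).
/f/ (between /e/ and /u/) occurs between two vowels → [v] by rule 2.
/u/ — between /f/ and /x/; rule 1 does not apply here → [u].
/x/ (between /u/ and /t/): no rule targets it → [x].
/t/ (between /x/ and /e/) fails the environment for rule 3, so it stays [t].
/e/ (between /t/ and /f/): in an unstressed syllable, so rule 1 applies → [ə].
/f/ (word-final) fails the environment for rule 2, so it stays [f].

[ətəˈvuxtəf]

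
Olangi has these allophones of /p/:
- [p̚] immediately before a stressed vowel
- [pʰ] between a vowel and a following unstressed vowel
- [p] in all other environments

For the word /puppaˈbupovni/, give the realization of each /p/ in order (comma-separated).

[p], [p], [p], [pʰ]

Occurrence 1 (position 1): no conditioning environment matches → elsewhere allophone [p].
Occurrence 2 (position 3): no conditioning environment matches → elsewhere allophone [p].
Occurrence 3 (position 4): no conditioning environment matches → elsewhere allophone [p].
Occurrence 4 (position 8): between a vowel and a following unstressed vowel → [pʰ].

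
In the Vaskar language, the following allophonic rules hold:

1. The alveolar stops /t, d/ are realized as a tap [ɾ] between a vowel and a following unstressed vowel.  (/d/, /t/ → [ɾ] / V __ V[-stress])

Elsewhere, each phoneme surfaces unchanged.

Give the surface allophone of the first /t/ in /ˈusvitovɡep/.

[ɾ]

/t/ meets the environment for rule 1 (between a vowel and a following unstressed vowel) → [ɾ].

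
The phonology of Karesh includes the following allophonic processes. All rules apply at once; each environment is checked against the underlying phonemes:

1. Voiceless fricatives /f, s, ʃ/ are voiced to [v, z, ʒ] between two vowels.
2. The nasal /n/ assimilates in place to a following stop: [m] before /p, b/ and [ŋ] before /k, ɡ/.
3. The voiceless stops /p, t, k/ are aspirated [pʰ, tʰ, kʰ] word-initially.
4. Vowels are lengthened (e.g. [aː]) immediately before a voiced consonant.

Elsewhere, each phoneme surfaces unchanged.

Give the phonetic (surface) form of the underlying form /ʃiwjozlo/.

[ʃiːwjoːzlo]

/ʃ/ (word-initial): rule 1 targets it, but not between two vowels → unchanged [ʃ].
/i/ — between /ʃ/ and /w/, before a voiced consonant — surfaces as [iː] (rule 4).
/w/ — not in any rule's target class → [w].
/j/ stays [j].
/o/ — between /j/ and /z/, before a voiced consonant — surfaces as [oː] (rule 4).
/z/ (between /o/ and /l/): no rule targets it → [z].
/l/ (between /z/ and /o/): no rule targets it → [l].
/o/ (word-final): rule 4 targets it, but not before a voiced consonant → unchanged [o].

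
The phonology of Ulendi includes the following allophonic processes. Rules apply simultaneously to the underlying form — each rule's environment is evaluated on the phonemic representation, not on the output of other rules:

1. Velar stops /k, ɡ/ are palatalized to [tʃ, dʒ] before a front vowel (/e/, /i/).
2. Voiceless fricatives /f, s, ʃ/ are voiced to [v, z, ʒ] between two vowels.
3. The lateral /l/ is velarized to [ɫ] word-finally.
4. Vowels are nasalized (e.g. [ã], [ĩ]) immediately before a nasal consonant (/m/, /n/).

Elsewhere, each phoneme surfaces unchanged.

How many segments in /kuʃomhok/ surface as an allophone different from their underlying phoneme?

Segments that undergo a rule: /ʃ/ → [ʒ] (rule 2); /o/ → [õ] (rule 4).
All other segments surface unchanged.

2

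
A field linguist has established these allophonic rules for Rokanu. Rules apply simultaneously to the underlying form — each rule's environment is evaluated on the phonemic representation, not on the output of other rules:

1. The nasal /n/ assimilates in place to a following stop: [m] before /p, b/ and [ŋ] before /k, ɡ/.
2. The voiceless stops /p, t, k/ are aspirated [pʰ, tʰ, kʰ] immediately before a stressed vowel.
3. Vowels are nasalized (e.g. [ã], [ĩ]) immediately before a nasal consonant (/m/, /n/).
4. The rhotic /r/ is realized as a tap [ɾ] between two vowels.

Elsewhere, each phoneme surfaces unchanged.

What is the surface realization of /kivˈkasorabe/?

[kivˈkʰasoɾabe]

/k/ — word-initial; rule 2 does not apply here → [k].
/i/ (between /k/ and /v/) fails the environment for rule 3, so it stays [i].
/v/ stays [v].
/k/ — between /v/ and /a/, immediately before a stressed vowel — surfaces as [kʰ] (rule 2).
/a/ (between /k/ and /s/): rule 3 targets it, but not before a nasal consonant → unchanged [a].
/s/ (between /a/ and /o/): no rule targets it → [s].
/o/ (between /s/ and /r/): rule 3 targets it, but not before a nasal consonant → unchanged [o].
/r/ (between /o/ and /a/): between two vowels, so rule 4 applies → [ɾ].
/a/ — between /r/ and /b/; rule 3 does not apply here → [a].
/b/ stays [b].
/e/ (word-final) is in the target of rule 3 but the environment (before a nasal consonant) is not met → [e].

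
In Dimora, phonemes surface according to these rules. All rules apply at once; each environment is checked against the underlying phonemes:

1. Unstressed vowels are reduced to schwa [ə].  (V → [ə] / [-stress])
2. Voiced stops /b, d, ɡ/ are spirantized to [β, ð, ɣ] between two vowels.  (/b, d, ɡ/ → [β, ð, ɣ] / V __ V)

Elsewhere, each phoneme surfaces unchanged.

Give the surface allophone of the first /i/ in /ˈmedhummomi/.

[ə]

/i/ (word-final): in an unstressed syllable, so rule 1 applies → [ə].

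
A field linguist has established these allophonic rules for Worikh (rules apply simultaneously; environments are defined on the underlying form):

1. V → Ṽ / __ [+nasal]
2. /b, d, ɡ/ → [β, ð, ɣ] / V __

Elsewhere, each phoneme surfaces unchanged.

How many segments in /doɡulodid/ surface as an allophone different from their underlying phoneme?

3

Segments that undergo a rule: /ɡ/ → [ɣ] (rule 2); /d/ → [ð] (rule 2); /d/ → [ð] (rule 2).
All other segments surface unchanged.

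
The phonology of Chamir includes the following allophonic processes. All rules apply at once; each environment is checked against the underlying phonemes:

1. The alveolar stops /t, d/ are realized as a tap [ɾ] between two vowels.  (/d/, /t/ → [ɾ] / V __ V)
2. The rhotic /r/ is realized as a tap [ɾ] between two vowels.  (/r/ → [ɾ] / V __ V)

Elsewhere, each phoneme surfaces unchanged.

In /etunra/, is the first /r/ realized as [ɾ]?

No

/r/ — between /n/ and /a/; rule 2 does not apply here → [r].
The actual realization is [r], not [ɾ].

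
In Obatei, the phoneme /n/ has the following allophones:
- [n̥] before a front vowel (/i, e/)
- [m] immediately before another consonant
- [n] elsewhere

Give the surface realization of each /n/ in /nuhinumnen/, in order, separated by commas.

[n], [n], [n̥], [n]

Occurrence 1 (position 1): no conditioning environment matches → elsewhere allophone [n].
Occurrence 2 (position 5): no conditioning environment matches → elsewhere allophone [n].
Occurrence 3 (position 8): before a front vowel (/i, e/) → [n̥].
Occurrence 4 (position 10): no conditioning environment matches → elsewhere allophone [n].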